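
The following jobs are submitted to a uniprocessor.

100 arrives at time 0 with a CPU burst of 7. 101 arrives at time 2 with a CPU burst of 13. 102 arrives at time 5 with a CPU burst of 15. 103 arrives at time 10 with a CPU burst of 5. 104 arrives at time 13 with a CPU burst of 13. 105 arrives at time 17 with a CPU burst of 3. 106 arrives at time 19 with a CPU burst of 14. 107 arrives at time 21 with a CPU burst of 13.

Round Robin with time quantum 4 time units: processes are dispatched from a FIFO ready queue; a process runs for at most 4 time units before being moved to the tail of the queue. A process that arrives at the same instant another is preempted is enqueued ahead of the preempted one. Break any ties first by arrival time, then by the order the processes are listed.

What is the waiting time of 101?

45

Gantt: | 100 0-4 | 101 4-8 | 100 8-11 | 102 11-15 | 101 15-19 | 103 19-23 | 104 23-27 | 102 27-31 | 105 31-34 | 106 34-38 | 101 38-42 | 107 42-46 | 103 46-47 | 104 47-51 | 102 51-55 | 106 55-59 | 101 59-60 | 107 60-64 | 104 64-68 | 102 68-71 | 106 71-75 | 107 75-79 | 104 79-80 | 106 80-82 | 107 82-83 |
Completion: 100=11  101=60  102=71  103=47  104=80  105=34  106=82  107=83
Waiting(101) = turnaround − burst = 58 − 13 = 45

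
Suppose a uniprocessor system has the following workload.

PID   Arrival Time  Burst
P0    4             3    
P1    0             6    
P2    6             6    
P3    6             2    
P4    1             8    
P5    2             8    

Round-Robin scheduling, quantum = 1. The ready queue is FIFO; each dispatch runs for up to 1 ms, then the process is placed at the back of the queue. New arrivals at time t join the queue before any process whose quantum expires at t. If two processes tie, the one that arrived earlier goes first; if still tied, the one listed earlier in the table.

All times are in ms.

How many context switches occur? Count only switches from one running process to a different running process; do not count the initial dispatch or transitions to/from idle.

32

Gantt: | P1 0-1 | P4 1-2 | P1 2-3 | P5 3-4 | P4 4-5 | P1 5-6 | P0 6-7 | P5 7-8 | P4 8-9 | P2 9-10 | P3 10-11 | P1 11-12 | P0 12-13 | P5 13-14 | P4 14-15 | P2 15-16 | P3 16-17 | P1 17-18 | P0 18-19 | P5 19-20 | P4 20-21 | P2 21-22 | P1 22-23 | P5 23-24 | P4 24-25 | P2 25-26 | P5 26-27 | P4 27-28 | P2 28-29 | P5 29-30 | P4 30-31 | P2 31-32 | P5 32-33 |
Completion: P0=19  P1=23  P2=32  P3=17  P4=31  P5=33
Turnaround (C−A): P0=15  P1=23  P2=26  P3=11  P4=30  P5=31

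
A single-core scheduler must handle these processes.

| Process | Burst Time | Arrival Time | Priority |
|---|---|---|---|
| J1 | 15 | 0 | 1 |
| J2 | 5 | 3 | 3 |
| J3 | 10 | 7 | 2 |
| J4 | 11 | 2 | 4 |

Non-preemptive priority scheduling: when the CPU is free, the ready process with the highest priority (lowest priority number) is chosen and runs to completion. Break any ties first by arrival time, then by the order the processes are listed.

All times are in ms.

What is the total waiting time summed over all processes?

Timeline: | J1 0-15 | J3 15-25 | J2 25-30 | J4 30-41 |
Completion: J1=15  J2=30  J3=25  J4=41
Turnaround (C−A): J1=15  J2=27  J3=18  J4=39
Waiting = turnaround − burst: J1=0, J2=22, J3=8, J4=28
Total waiting = 0 + 22 + 8 + 28 = 58

58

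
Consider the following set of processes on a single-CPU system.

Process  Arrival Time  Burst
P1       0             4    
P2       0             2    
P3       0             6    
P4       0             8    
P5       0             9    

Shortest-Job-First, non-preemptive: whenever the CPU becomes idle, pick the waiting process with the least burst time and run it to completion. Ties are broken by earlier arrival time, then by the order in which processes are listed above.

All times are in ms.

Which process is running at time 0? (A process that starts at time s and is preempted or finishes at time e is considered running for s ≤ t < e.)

Schedule: | P2 0-2 | P1 2-6 | P3 6-12 | P4 12-20 | P5 20-29 |
Completion: P1=6  P2=2  P3=12  P4=20  P5=29
Turnaround (C−A): P1=6  P2=2  P3=12  P4=20  P5=29

P2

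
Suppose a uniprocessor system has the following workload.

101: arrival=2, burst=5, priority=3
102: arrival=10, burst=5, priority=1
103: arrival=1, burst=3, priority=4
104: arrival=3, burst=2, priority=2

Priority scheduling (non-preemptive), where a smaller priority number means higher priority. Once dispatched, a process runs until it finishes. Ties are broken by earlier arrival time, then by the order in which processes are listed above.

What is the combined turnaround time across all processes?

21

Timeline: | idle 0-1 | 103 1-4 | 104 4-6 | 101 6-11 | 102 11-16 |
Completion: 101=11  102=16  103=4  104=6
Turnaround = completion − arrival: 101=9, 102=6, 103=3, 104=3
Total turnaround = 9 + 6 + 3 + 3 = 21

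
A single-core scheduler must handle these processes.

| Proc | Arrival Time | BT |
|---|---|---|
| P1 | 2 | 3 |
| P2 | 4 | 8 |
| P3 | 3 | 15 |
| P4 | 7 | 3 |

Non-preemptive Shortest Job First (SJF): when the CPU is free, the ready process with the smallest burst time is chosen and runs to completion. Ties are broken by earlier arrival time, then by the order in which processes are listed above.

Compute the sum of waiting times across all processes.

20

Schedule: | idle 0-2 | P1 2-5 | P2 5-13 | P4 13-16 | P3 16-31 |
Completion: P1=5  P2=13  P3=31  P4=16
Turnaround (C−A): P1=3  P2=9  P3=28  P4=9
Waiting = turnaround − burst: P1=0, P2=1, P3=13, P4=6
Total waiting = 0 + 1 + 13 + 6 = 20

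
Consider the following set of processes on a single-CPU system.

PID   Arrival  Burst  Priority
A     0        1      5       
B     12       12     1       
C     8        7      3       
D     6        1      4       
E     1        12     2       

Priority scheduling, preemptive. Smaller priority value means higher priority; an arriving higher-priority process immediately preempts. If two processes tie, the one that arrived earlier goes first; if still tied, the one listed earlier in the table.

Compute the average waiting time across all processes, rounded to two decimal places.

11.00

Timeline: | A 0-1 | E 1-12 | B 12-24 | E 24-25 | C 25-32 | D 32-33 |
Completion: A=1  B=24  C=32  D=33  E=25
Turnaround (C−A): A=1  B=12  C=24  D=27  E=24
Waiting times: A=0, B=0, C=17, D=26, E=12
Average waiting = (0+0+17+26+12) / 5 = 55/5 = 11.00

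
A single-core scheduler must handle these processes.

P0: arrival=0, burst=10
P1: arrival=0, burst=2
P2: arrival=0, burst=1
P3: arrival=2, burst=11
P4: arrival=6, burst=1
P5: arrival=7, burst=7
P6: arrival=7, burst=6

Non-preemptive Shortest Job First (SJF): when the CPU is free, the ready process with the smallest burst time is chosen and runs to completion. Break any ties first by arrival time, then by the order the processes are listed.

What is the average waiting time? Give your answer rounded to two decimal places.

8.00

Schedule: | P2 0-1 | P1 1-3 | P0 3-13 | P4 13-14 | P6 14-20 | P5 20-27 | P3 27-38 |
Completion: P0=13  P1=3  P2=1  P3=38  P4=14  P5=27  P6=20
Turnaround (C−A): P0=13  P1=3  P2=1  P3=36  P4=8  P5=20  P6=13
Waiting times: P0=3, P1=1, P2=0, P3=25, P4=7, P5=13, P6=7
Average waiting = (3+1+0+25+7+13+7) / 7 = 56/7 = 8.00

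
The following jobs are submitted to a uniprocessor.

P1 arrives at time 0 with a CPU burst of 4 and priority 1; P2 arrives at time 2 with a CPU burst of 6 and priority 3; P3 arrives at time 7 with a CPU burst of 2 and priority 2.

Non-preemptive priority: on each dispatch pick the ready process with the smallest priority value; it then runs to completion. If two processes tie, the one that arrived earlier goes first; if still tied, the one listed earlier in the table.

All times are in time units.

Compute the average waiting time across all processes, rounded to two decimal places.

1.67

Timeline: | P1 0-4 | P2 4-10 | P3 10-12 |
Completion: P1=4  P2=10  P3=12
Turnaround (C−A): P1=4  P2=8  P3=5
Waiting times: P1=0, P2=2, P3=3
Average waiting = (0+2+3) / 3 = 5/3 = 1.67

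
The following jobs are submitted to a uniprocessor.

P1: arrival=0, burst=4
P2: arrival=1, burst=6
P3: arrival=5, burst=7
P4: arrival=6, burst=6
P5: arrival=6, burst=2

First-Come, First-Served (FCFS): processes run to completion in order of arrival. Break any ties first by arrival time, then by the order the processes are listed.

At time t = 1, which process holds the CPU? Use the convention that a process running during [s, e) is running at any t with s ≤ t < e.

Gantt: | P1 0-4 | P2 4-10 | P3 10-17 | P4 17-23 | P5 23-25 |
Completion: P1=4  P2=10  P3=17  P4=23  P5=25
Turnaround (C−A): P1=4  P2=9  P3=12  P4=17  P5=19

P1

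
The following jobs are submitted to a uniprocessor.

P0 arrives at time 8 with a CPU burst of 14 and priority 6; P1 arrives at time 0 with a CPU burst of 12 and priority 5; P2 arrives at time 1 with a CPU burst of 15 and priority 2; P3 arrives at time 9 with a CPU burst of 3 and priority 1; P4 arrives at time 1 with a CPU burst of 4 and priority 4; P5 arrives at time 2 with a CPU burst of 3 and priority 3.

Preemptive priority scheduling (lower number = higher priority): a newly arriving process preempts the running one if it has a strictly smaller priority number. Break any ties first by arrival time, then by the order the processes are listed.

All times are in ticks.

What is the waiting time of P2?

3

Gantt: | P1 0-1 | P2 1-9 | P3 9-12 | P2 12-19 | P5 19-22 | P4 22-26 | P1 26-37 | P0 37-51 |
Completion: P0=51  P1=37  P2=19  P3=12  P4=26  P5=22
Turnaround (C−A): P0=43  P1=37  P2=18  P3=3  P4=25  P5=20
Waiting(P2) = turnaround − burst = 18 − 15 = 3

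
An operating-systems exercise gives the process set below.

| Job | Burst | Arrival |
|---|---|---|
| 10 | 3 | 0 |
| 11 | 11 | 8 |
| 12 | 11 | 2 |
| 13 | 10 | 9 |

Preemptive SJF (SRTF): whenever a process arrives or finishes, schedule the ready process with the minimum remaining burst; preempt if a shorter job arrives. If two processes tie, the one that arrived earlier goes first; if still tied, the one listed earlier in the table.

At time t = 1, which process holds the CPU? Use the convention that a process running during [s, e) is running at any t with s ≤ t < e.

10

Schedule: | 10 0-3 | 12 3-14 | 13 14-24 | 11 24-35 |
Completion: 10=3  11=35  12=14  13=24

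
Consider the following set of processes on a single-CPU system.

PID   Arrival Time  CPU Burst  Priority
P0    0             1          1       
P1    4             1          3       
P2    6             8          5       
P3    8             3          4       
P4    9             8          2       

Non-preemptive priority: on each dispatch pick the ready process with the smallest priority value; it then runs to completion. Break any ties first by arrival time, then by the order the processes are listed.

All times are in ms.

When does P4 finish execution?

22

Timeline: | P0 0-1 | idle 1-4 | P1 4-5 | idle 5-6 | P2 6-14 | P4 14-22 | P3 22-25 |
Completion: P0=1  P1=5  P2=14  P3=25  P4=22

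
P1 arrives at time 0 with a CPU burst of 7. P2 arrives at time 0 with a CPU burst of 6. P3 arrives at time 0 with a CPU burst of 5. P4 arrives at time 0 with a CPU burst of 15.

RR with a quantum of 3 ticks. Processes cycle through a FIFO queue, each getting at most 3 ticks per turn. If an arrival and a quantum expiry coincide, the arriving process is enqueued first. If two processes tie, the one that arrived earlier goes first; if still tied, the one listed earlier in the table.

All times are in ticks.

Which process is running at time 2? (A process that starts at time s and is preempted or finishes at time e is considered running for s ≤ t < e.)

P1

Gantt: | P1 0-3 | P2 3-6 | P3 6-9 | P4 9-12 | P1 12-15 | P2 15-18 | P3 18-20 | P4 20-23 | P1 23-24 | P4 24-33 |
Completion: P1=24  P2=18  P3=20  P4=33
Turnaround (C−A): P1=24  P2=18  P3=20  P4=33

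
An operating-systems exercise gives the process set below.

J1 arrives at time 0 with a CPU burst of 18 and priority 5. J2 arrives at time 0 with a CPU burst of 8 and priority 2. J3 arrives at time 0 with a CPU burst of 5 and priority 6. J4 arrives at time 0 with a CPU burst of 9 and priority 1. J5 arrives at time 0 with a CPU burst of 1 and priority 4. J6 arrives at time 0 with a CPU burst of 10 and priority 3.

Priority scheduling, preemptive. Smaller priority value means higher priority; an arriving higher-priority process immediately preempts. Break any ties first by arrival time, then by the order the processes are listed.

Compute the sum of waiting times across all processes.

Schedule: | J4 0-9 | J2 9-17 | J6 17-27 | J5 27-28 | J1 28-46 | J3 46-51 |
Completion: J1=46  J2=17  J3=51  J4=9  J5=28  J6=27
Turnaround (C−A): J1=46  J2=17  J3=51  J4=9  J5=28  J6=27
Waiting = turnaround − burst: J1=28, J2=9, J3=46, J4=0, J5=27, J6=17
Total waiting = 28 + 9 + 46 + 0 + 27 + 17 = 127

127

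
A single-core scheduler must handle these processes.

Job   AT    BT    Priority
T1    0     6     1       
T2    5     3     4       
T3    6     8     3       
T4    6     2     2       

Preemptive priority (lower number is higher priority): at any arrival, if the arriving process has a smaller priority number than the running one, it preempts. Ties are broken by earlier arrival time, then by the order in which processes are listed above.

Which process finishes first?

Timeline: | T1 0-6 | T4 6-8 | T3 8-16 | T2 16-19 |
Completion: T1=6  T2=19  T3=16  T4=8
Finish order: T1 → T4 → T3 → T2

T1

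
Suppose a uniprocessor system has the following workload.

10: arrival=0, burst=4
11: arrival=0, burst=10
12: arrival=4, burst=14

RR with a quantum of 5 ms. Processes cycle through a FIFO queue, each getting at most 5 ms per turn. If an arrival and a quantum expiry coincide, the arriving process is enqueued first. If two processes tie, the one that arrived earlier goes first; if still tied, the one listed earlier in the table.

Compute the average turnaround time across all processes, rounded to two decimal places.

15.67

Gantt: | 10 0-4 | 11 4-9 | 12 9-14 | 11 14-19 | 12 19-28 |
Completion: 10=4  11=19  12=28
Turnaround (C−A): 10=4  11=19  12=24
Turnaround times: 10=4, 11=19, 12=24
Average turnaround = (4+19+24) / 3 = 47/3 = 15.67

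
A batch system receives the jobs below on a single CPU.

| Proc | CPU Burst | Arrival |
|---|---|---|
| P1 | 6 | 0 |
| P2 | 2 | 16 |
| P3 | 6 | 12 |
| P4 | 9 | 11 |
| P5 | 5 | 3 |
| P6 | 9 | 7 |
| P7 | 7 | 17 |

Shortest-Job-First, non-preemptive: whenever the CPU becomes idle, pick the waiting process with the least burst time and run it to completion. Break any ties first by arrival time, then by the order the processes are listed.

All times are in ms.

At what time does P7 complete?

Schedule: | P1 0-6 | P5 6-11 | P6 11-20 | P2 20-22 | P3 22-28 | P7 28-35 | P4 35-44 |
Completion: P1=6  P2=22  P3=28  P4=44  P5=11  P6=20  P7=35

35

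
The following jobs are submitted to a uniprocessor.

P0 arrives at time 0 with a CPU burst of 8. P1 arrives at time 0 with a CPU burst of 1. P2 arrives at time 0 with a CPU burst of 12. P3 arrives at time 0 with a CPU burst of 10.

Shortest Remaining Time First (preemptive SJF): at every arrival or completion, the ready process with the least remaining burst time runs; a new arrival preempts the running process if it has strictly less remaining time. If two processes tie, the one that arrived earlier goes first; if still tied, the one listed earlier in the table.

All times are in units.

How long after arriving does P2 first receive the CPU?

Gantt: | P1 0-1 | P0 1-9 | P3 9-19 | P2 19-31 |
Completion: P0=9  P1=1  P2=31  P3=19
Turnaround (C−A): P0=9  P1=1  P2=31  P3=19
Response(P2) = first start − arrival = 19 − 0 = 19

19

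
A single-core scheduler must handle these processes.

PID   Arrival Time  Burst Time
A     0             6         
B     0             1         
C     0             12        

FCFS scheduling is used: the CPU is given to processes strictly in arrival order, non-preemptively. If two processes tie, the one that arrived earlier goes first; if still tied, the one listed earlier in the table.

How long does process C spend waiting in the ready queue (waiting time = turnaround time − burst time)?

Timeline: | A 0-6 | B 6-7 | C 7-19 |
Completion: A=6  B=7  C=19
Waiting(C) = turnaround − burst = 19 − 12 = 7

7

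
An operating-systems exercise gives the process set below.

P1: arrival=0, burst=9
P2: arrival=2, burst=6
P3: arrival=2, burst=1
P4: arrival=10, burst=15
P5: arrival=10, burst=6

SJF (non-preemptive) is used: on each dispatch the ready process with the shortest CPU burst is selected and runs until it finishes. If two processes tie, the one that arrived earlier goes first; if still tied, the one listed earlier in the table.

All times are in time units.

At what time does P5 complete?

Schedule: | P1 0-9 | P3 9-10 | P2 10-16 | P5 16-22 | P4 22-37 |
Completion: P1=9  P2=16  P3=10  P4=37  P5=22
Turnaround (C−A): P1=9  P2=14  P3=8  P4=27  P5=12

22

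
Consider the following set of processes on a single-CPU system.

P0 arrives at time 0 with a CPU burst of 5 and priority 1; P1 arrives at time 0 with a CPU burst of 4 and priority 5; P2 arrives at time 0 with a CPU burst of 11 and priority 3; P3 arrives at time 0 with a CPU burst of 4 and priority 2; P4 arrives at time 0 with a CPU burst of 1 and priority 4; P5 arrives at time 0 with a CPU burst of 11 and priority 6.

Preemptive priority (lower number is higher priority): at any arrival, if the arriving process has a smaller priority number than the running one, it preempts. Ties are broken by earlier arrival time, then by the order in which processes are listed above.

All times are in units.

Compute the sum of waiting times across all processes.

80

Schedule: | P0 0-5 | P3 5-9 | P2 9-20 | P4 20-21 | P1 21-25 | P5 25-36 |
Completion: P0=5  P1=25  P2=20  P3=9  P4=21  P5=36
Turnaround (C−A): P0=5  P1=25  P2=20  P3=9  P4=21  P5=36
Waiting = turnaround − burst: P0=0, P1=21, P2=9, P3=5, P4=20, P5=25
Total waiting = 0 + 21 + 9 + 5 + 20 + 25 = 80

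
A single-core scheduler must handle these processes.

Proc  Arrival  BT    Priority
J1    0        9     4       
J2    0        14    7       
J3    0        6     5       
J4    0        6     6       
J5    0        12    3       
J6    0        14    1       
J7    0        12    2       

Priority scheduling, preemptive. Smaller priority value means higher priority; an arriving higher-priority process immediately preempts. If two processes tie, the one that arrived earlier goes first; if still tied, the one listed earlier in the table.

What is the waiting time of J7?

14

Timeline: | J6 0-14 | J7 14-26 | J5 26-38 | J1 38-47 | J3 47-53 | J4 53-59 | J2 59-73 |
Completion: J1=47  J2=73  J3=53  J4=59  J5=38  J6=14  J7=26
Turnaround (C−A): J1=47  J2=73  J3=53  J4=59  J5=38  J6=14  J7=26
Waiting(J7) = turnaround − burst = 26 − 12 = 14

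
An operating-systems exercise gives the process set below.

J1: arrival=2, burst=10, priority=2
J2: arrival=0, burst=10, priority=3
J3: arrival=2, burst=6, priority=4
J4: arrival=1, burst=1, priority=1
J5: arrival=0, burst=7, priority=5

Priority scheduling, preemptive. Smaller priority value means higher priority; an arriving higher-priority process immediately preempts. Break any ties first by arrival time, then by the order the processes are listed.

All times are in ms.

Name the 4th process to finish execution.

J3

Gantt: | J2 0-1 | J4 1-2 | J1 2-12 | J2 12-21 | J3 21-27 | J5 27-34 |
Completion: J1=12  J2=21  J3=27  J4=2  J5=34
Turnaround (C−A): J1=10  J2=21  J3=25  J4=1  J5=34
Finish order: J4 → J1 → J2 → J3 → J5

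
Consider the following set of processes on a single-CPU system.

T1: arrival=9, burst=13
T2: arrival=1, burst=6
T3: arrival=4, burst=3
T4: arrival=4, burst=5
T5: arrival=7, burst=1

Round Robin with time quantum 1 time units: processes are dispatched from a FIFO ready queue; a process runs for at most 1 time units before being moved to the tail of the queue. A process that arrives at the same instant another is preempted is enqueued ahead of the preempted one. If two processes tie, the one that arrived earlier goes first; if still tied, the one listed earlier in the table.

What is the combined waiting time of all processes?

32

Schedule: | idle 0-1 | T2 1-4 | T3 4-5 | T4 5-6 | T2 6-7 | T3 7-8 | T4 8-9 | T5 9-10 | T2 10-11 | T3 11-12 | T1 12-13 | T4 13-14 | T2 14-15 | T1 15-16 | T4 16-17 | T1 17-18 | T4 18-19 | T1 19-29 |
Completion: T1=29  T2=15  T3=12  T4=19  T5=10
Turnaround (C−A): T1=20  T2=14  T3=8  T4=15  T5=3
Waiting = turnaround − burst: T1=7, T2=8, T3=5, T4=10, T5=2
Total waiting = 7 + 8 + 5 + 10 + 2 = 32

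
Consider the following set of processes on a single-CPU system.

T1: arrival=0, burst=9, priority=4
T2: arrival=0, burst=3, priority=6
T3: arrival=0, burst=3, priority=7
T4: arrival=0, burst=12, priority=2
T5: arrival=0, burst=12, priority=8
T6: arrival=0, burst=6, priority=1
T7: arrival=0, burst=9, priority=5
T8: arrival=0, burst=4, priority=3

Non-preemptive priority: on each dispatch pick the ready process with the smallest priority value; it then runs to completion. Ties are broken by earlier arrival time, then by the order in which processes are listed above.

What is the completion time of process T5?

58

Timeline: | T6 0-6 | T4 6-18 | T8 18-22 | T1 22-31 | T7 31-40 | T2 40-43 | T3 43-46 | T5 46-58 |
Completion: T1=31  T2=43  T3=46  T4=18  T5=58  T6=6  T7=40  T8=22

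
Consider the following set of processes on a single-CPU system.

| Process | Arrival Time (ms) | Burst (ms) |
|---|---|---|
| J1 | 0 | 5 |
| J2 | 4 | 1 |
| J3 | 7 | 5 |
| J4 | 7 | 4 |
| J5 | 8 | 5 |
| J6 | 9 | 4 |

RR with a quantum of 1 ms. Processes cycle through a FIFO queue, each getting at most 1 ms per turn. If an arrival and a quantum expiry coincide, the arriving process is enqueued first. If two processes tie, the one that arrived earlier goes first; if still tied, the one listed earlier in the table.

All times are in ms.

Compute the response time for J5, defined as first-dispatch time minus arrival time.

1

Gantt: | J1 0-4 | J2 4-5 | J1 5-6 | idle 6-7 | J3 7-8 | J4 8-9 | J5 9-10 | J3 10-11 | J6 11-12 | J4 12-13 | J5 13-14 | J3 14-15 | J6 15-16 | J4 16-17 | J5 17-18 | J3 18-19 | J6 19-20 | J4 20-21 | J5 21-22 | J3 22-23 | J6 23-24 | J5 24-25 |
Completion: J1=6  J2=5  J3=23  J4=21  J5=25  J6=24
Response(J5) = first start − arrival = 9 − 8 = 1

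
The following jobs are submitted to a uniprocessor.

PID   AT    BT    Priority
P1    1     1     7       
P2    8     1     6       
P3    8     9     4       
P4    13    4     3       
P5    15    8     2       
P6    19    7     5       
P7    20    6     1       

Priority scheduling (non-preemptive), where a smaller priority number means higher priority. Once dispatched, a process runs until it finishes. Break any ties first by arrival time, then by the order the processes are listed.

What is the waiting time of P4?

Timeline: | idle 0-1 | P1 1-2 | idle 2-8 | P3 8-17 | P5 17-25 | P7 25-31 | P4 31-35 | P6 35-42 | P2 42-43 |
Completion: P1=2  P2=43  P3=17  P4=35  P5=25  P6=42  P7=31
Waiting(P4) = turnaround − burst = 22 − 4 = 18

18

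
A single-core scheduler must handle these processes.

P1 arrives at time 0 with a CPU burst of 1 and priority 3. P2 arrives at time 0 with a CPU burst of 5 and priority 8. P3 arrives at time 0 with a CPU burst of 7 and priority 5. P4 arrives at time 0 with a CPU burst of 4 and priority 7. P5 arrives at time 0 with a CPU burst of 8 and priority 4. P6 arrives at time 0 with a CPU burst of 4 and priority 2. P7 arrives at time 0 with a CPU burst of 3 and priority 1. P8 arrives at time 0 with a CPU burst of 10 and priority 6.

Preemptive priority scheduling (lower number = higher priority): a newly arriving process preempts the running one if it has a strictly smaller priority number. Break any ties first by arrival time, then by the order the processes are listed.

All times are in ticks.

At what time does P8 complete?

33

Timeline: | P7 0-3 | P6 3-7 | P1 7-8 | P5 8-16 | P3 16-23 | P8 23-33 | P4 33-37 | P2 37-42 |
Completion: P1=8  P2=42  P3=23  P4=37  P5=16  P6=7  P7=3  P8=33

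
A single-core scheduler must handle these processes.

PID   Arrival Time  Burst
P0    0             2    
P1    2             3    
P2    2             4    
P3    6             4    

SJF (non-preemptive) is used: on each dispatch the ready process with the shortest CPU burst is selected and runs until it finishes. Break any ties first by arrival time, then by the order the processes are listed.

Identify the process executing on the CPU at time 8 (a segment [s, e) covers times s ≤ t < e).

Gantt: | P0 0-2 | P1 2-5 | P2 5-9 | P3 9-13 |
Completion: P0=2  P1=5  P2=9  P3=13

P2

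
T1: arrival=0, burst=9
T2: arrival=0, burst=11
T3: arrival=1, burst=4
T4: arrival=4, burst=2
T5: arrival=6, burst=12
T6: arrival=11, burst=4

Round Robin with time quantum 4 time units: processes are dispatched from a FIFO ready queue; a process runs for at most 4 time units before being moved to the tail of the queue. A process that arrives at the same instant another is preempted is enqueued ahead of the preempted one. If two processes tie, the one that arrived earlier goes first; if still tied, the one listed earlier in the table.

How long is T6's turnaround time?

19

Schedule: | T1 0-4 | T2 4-8 | T3 8-12 | T4 12-14 | T1 14-18 | T5 18-22 | T2 22-26 | T6 26-30 | T1 30-31 | T5 31-35 | T2 35-38 | T5 38-42 |
Completion: T1=31  T2=38  T3=12  T4=14  T5=42  T6=30
Turnaround(T6) = completion − arrival = 30 − 11 = 19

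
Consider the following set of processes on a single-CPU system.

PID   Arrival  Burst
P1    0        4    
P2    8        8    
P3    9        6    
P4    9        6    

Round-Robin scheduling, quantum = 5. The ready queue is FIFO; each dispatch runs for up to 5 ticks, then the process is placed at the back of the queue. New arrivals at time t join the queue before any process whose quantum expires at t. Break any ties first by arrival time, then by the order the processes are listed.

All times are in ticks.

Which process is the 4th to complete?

P4

Gantt: | P1 0-4 | idle 4-8 | P2 8-13 | P3 13-18 | P4 18-23 | P2 23-26 | P3 26-27 | P4 27-28 |
Completion: P1=4  P2=26  P3=27  P4=28
Turnaround (C−A): P1=4  P2=18  P3=18  P4=19
Finish order: P1 → P2 → P3 → P4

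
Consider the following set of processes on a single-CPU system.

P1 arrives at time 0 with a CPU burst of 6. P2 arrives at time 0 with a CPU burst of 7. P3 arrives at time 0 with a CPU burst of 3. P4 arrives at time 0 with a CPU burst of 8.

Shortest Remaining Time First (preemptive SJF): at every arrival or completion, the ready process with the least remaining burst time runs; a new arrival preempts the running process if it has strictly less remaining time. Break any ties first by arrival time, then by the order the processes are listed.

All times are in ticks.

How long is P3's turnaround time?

3

Schedule: | P3 0-3 | P1 3-9 | P2 9-16 | P4 16-24 |
Completion: P1=9  P2=16  P3=3  P4=24
Turnaround (C−A): P1=9  P2=16  P3=3  P4=24
Turnaround(P3) = completion − arrival = 3 − 0 = 3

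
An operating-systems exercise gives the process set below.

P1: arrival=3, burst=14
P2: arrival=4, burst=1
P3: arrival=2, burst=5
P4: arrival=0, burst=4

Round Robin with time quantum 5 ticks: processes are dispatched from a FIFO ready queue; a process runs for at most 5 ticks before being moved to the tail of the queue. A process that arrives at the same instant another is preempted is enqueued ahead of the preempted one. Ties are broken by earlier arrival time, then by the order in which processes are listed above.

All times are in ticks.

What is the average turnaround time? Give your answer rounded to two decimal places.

10.75

Timeline: | P4 0-4 | P3 4-9 | P1 9-14 | P2 14-15 | P1 15-24 |
Completion: P1=24  P2=15  P3=9  P4=4
Turnaround times: P1=21, P2=11, P3=7, P4=4
Average turnaround = (21+11+7+4) / 4 = 43/4 = 10.75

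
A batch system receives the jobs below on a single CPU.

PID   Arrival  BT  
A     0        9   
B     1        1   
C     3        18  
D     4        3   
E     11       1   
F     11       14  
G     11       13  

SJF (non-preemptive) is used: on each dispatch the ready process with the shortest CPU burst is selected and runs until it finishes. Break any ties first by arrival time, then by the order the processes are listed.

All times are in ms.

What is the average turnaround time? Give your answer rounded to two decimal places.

Gantt: | A 0-9 | B 9-10 | D 10-13 | E 13-14 | G 14-27 | F 27-41 | C 41-59 |
Completion: A=9  B=10  C=59  D=13  E=14  F=41  G=27
Turnaround times: A=9, B=9, C=56, D=9, E=3, F=30, G=16
Average turnaround = (9+9+56+9+3+30+16) / 7 = 132/7 = 18.86

18.86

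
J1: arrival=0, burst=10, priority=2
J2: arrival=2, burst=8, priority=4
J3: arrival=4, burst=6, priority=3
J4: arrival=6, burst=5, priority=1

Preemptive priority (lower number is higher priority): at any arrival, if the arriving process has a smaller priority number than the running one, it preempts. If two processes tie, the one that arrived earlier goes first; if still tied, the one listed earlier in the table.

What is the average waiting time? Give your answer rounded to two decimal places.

Timeline: | J1 0-6 | J4 6-11 | J1 11-15 | J3 15-21 | J2 21-29 |
Completion: J1=15  J2=29  J3=21  J4=11
Turnaround (C−A): J1=15  J2=27  J3=17  J4=5
Waiting times: J1=5, J2=19, J3=11, J4=0
Average waiting = (5+19+11+0) / 4 = 35/4 = 8.75

8.75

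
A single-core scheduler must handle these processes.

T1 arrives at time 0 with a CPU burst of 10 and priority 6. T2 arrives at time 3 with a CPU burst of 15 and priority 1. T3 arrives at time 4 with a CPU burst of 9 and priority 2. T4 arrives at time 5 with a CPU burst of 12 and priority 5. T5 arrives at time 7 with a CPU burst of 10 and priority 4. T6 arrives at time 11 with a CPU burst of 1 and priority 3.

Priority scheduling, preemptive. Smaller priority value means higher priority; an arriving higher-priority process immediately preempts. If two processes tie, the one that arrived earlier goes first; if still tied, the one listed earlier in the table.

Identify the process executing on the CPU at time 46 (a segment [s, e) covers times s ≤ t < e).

T4

Timeline: | T1 0-3 | T2 3-18 | T3 18-27 | T6 27-28 | T5 28-38 | T4 38-50 | T1 50-57 |
Completion: T1=57  T2=18  T3=27  T4=50  T5=38  T6=28
Turnaround (C−A): T1=57  T2=15  T3=23  T4=45  T5=31  T6=17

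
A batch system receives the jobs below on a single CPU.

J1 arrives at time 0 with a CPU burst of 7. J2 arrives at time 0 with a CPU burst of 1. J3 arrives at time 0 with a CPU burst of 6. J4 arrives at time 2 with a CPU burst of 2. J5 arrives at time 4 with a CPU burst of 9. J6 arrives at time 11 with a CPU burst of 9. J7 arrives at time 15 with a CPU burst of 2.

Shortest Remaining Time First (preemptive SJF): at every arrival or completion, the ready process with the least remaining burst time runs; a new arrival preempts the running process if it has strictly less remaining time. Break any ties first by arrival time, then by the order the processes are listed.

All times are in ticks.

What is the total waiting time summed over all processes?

Timeline: | J2 0-1 | J3 1-2 | J4 2-4 | J3 4-9 | J1 9-16 | J7 16-18 | J5 18-27 | J6 27-36 |
Completion: J1=16  J2=1  J3=9  J4=4  J5=27  J6=36  J7=18
Waiting = turnaround − burst: J1=9, J2=0, J3=3, J4=0, J5=14, J6=16, J7=1
Total waiting = 9 + 0 + 3 + 0 + 14 + 16 + 1 = 43

43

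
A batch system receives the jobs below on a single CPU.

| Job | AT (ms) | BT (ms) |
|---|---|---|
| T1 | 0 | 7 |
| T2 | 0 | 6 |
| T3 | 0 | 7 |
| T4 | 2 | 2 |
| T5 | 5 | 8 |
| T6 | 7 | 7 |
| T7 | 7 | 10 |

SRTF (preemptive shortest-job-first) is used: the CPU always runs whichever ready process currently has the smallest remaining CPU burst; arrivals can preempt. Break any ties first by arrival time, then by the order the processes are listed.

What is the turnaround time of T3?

22

Gantt: | T2 0-2 | T4 2-4 | T2 4-8 | T1 8-15 | T3 15-22 | T6 22-29 | T5 29-37 | T7 37-47 |
Completion: T1=15  T2=8  T3=22  T4=4  T5=37  T6=29  T7=47
Turnaround (C−A): T1=15  T2=8  T3=22  T4=2  T5=32  T6=22  T7=40
Turnaround(T3) = completion − arrival = 22 − 0 = 22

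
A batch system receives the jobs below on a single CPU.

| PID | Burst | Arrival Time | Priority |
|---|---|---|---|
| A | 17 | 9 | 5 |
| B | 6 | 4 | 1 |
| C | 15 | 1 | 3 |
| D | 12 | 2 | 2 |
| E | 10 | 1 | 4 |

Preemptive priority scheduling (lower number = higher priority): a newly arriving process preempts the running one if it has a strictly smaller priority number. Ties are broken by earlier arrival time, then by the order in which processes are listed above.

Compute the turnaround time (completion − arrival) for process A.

52

Schedule: | idle 0-1 | C 1-2 | D 2-4 | B 4-10 | D 10-20 | C 20-34 | E 34-44 | A 44-61 |
Completion: A=61  B=10  C=34  D=20  E=44
Turnaround(A) = completion − arrival = 61 − 9 = 52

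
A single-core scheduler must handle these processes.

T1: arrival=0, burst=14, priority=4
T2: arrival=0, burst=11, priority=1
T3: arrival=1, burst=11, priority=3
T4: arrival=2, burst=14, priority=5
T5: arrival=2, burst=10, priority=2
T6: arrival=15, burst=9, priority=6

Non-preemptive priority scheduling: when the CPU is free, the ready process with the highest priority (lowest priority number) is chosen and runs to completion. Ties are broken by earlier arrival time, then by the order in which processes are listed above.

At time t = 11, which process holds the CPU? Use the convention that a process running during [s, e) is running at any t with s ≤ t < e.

Schedule: | T2 0-11 | T5 11-21 | T3 21-32 | T1 32-46 | T4 46-60 | T6 60-69 |
Completion: T1=46  T2=11  T3=32  T4=60  T5=21  T6=69
Turnaround (C−A): T1=46  T2=11  T3=31  T4=58  T5=19  T6=54

T5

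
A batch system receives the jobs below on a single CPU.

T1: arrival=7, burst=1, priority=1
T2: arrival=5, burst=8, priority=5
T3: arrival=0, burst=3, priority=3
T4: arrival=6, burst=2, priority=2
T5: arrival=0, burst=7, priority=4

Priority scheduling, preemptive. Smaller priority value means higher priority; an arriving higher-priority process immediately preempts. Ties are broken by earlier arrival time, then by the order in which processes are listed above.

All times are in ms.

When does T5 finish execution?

Timeline: | T3 0-3 | T5 3-6 | T4 6-7 | T1 7-8 | T4 8-9 | T5 9-13 | T2 13-21 |
Completion: T1=8  T2=21  T3=3  T4=9  T5=13

13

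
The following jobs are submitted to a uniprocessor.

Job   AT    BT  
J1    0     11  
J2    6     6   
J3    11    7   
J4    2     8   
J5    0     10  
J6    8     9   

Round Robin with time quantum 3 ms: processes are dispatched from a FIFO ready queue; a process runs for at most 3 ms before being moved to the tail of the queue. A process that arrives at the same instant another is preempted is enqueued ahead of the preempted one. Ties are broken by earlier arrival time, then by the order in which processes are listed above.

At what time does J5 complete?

Timeline: | J1 0-3 | J5 3-6 | J4 6-9 | J1 9-12 | J2 12-15 | J5 15-18 | J6 18-21 | J4 21-24 | J3 24-27 | J1 27-30 | J2 30-33 | J5 33-36 | J6 36-39 | J4 39-41 | J3 41-44 | J1 44-46 | J5 46-47 | J6 47-50 | J3 50-51 |
Completion: J1=46  J2=33  J3=51  J4=41  J5=47  J6=50

47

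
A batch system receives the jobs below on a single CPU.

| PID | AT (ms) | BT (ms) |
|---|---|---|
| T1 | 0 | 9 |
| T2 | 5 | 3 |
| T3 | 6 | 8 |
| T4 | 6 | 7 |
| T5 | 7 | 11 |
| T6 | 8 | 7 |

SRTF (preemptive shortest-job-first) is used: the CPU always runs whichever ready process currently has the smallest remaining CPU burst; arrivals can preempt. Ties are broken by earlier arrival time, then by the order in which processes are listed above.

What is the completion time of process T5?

Gantt: | T1 0-5 | T2 5-8 | T1 8-12 | T4 12-19 | T6 19-26 | T3 26-34 | T5 34-45 |
Completion: T1=12  T2=8  T3=34  T4=19  T5=45  T6=26

45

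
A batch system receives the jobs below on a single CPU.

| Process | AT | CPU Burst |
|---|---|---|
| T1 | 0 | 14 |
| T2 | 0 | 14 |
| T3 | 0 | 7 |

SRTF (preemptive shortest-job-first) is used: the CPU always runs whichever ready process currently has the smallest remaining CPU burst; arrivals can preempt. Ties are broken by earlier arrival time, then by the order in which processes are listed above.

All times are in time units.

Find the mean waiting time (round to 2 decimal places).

Schedule: | T3 0-7 | T1 7-21 | T2 21-35 |
Completion: T1=21  T2=35  T3=7
Turnaround (C−A): T1=21  T2=35  T3=7
Waiting times: T1=7, T2=21, T3=0
Average waiting = (7+21+0) / 3 = 28/3 = 9.33

9.33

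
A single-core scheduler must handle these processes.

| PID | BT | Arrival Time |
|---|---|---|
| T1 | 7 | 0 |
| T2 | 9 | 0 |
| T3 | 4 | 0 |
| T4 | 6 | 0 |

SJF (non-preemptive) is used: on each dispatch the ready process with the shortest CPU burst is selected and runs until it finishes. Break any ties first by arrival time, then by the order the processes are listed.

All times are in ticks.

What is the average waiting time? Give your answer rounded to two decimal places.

7.75

Timeline: | T3 0-4 | T4 4-10 | T1 10-17 | T2 17-26 |
Completion: T1=17  T2=26  T3=4  T4=10
Turnaround (C−A): T1=17  T2=26  T3=4  T4=10
Waiting times: T1=10, T2=17, T3=0, T4=4
Average waiting = (10+17+0+4) / 4 = 31/4 = 7.75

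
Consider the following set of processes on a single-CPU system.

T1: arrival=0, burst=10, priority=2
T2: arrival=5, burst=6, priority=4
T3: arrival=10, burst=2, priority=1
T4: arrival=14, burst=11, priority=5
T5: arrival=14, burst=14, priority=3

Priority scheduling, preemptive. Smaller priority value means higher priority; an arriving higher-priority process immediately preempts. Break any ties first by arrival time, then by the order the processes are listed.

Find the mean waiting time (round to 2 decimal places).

Schedule: | T1 0-10 | T3 10-12 | T2 12-14 | T5 14-28 | T2 28-32 | T4 32-43 |
Completion: T1=10  T2=32  T3=12  T4=43  T5=28
Turnaround (C−A): T1=10  T2=27  T3=2  T4=29  T5=14
Waiting times: T1=0, T2=21, T3=0, T4=18, T5=0
Average waiting = (0+21+0+18+0) / 5 = 39/5 = 7.80

7.80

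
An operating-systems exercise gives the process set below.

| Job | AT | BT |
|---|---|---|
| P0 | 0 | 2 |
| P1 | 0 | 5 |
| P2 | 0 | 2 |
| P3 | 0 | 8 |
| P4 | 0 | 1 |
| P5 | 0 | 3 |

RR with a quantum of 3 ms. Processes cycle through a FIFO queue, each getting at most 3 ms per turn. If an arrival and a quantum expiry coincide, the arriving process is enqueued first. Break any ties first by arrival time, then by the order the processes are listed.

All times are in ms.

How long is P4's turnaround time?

Schedule: | P0 0-2 | P1 2-5 | P2 5-7 | P3 7-10 | P4 10-11 | P5 11-14 | P1 14-16 | P3 16-21 |
Completion: P0=2  P1=16  P2=7  P3=21  P4=11  P5=14
Turnaround(P4) = completion − arrival = 11 − 0 = 11

11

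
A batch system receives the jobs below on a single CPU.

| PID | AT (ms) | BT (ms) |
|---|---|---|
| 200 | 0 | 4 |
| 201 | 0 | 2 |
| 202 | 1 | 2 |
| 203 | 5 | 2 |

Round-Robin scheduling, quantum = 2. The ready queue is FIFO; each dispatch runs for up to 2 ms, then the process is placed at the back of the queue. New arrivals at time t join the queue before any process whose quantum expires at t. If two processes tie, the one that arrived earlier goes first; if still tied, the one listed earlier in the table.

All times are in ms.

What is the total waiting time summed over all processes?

Schedule: | 200 0-2 | 201 2-4 | 202 4-6 | 200 6-8 | 203 8-10 |
Completion: 200=8  201=4  202=6  203=10
Turnaround (C−A): 200=8  201=4  202=5  203=5
Waiting = turnaround − burst: 200=4, 201=2, 202=3, 203=3
Total waiting = 4 + 2 + 3 + 3 = 12

12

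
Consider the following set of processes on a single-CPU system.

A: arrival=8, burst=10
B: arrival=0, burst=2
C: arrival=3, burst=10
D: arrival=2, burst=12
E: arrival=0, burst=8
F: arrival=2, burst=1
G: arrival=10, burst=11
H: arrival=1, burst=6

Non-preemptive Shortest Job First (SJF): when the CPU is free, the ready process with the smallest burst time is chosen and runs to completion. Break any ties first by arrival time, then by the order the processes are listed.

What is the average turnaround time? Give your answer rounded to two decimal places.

22.13

Gantt: | B 0-2 | F 2-3 | H 3-9 | E 9-17 | C 17-27 | A 27-37 | G 37-48 | D 48-60 |
Completion: A=37  B=2  C=27  D=60  E=17  F=3  G=48  H=9
Turnaround (C−A): A=29  B=2  C=24  D=58  E=17  F=1  G=38  H=8
Turnaround times: A=29, B=2, C=24, D=58, E=17, F=1, G=38, H=8
Average turnaround = (29+2+24+58+17+1+38+8) / 8 = 177/8 = 22.13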